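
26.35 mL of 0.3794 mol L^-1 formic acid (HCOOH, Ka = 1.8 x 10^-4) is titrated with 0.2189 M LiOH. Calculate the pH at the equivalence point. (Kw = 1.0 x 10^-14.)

n(HCOOH) = 0.3794 x 0.02635 = 0.009997 mol; V(LiOH) at equivalence = 0.009997/0.2189 = 0.04567 L.
At equivalence all the acid is converted to HCOO-; total volume = 0.02635 + 0.04567 = 0.07202 L, so [HCOO-] = 0.009997/0.07202 = 0.1388 M.
Kb = Kw/Ka = 1.0e-14 / 1.8 x 10^-4 = 5.56e-11.
[OH^-] = sqrt(Kb x [HCOO-]) = sqrt(5.56e-11 x 0.1388) = 2.78e-6 M.
pOH = 5.56, so pH = 14.00 - 5.56 = 8.44.

8.44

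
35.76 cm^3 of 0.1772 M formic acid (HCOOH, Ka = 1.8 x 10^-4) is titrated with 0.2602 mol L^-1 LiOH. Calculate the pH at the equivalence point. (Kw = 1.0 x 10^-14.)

8.38

n(HCOOH) = 0.1772 x 0.03576 = 0.006337 mol; V(LiOH) at equivalence = 0.006337/0.2602 = 0.02435 L.
At equivalence all the acid is converted to HCOO-; total volume = 0.03576 + 0.02435 = 0.06011 L, so [HCOO-] = 0.006337/0.06011 = 0.1054 M.
Kb = Kw/Ka = 1.0e-14 / 1.8 x 10^-4 = 5.56e-11.
[OH^-] = sqrt(Kb x [HCOO-]) = sqrt(5.56e-11 x 0.1054) = 2.42e-6 M.
pOH = 5.62, so pH = 14.00 - 5.62 = 8.38.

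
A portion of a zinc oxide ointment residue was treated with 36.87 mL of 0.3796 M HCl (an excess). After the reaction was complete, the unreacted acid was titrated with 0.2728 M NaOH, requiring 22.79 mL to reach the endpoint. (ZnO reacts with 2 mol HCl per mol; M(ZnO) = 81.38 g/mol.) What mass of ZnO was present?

Total n(HCl) added = 0.3796 x 0.03687 = 0.01400 mol.
n(NaOH) used = 0.2728 x 0.02279 = 0.006217 mol, which equals the excess n(HCl).
So n(HCl) consumed by the sample = 0.01400 - 0.006217 = 0.007779 mol.
n(ZnO) = 0.007779 / 2 = 0.003889 mol.
mass = 0.003889 mol x 81.38 g/mol = 0.317 g.

0.317 g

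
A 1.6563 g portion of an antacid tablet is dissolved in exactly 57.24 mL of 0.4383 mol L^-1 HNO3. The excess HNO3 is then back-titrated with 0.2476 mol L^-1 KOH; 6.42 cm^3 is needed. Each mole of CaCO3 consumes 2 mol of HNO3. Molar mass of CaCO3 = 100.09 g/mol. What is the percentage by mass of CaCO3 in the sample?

Total n(HNO3) added = 0.4383 x 0.05724 = 0.02509 mol.
n(KOH) used = 0.2476 x 0.006420 = 0.001590 mol, which equals the excess n(HNO3).
So n(HNO3) consumed by the sample = 0.02509 - 0.001590 = 0.02350 mol.
n(CaCO3) = 0.02350 / 2 = 0.01175 mol.
mass CaCO3 = 0.01175 x 100.09 = 1.176 g, so %CaCO3 = 1.176/1.6563 x 100 = 71.0%.

71.0%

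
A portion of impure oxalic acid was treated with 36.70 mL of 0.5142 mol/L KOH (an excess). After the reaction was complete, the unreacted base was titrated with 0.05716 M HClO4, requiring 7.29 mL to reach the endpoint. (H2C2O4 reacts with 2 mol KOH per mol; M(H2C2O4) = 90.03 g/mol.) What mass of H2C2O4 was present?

0.831 g

Total n(KOH) added = 0.5142 x 0.03670 = 0.01887 mol.
n(HClO4) used = 0.05716 x 0.007290 = 0.0004167 mol, which equals the excess n(KOH).
So n(KOH) consumed by the sample = 0.01887 - 0.0004167 = 0.01845 mol.
n(H2C2O4) = 0.01845 / 2 = 0.009227 mol.
mass = 0.009227 mol x 90.03 g/mol = 0.831 g.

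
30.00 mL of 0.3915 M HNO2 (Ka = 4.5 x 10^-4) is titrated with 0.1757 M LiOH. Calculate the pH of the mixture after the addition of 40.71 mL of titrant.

3.54

Initial n(HNO2) = 0.3915 x 0.03000 = 0.01175 mol.
n(LiOH) added = 0.1757 x 0.04071 = 0.007153 mol, converting that many moles of HNO2 to NO2-.
Remaining n(HNO2) = 0.004592 mol; n(NO2-) = 0.007153 mol.
By Henderson-Hasselbalch, pH = pKa + log([A^-]/[HA]) = 3.35 + log(0.007153/0.004592) = 3.35 + (+0.19) = 3.54.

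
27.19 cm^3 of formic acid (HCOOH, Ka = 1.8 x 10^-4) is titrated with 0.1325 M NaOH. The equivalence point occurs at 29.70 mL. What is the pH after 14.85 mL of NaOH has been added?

14.85 mL is exactly half the equivalence volume (29.70/2), i.e. the half-equivalence point.
There, n(HA) = n(A^-), so pH = pKa = -log(1.8 x 10^-4) = 3.74.

3.74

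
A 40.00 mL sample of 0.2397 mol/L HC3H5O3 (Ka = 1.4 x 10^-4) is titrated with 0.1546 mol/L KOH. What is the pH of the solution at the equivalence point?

n(HC3H5O3) = 0.2397 x 0.04000 = 0.009588 mol; V(KOH) at equivalence = 0.009588/0.1546 = 0.06202 L.
At equivalence all the acid is converted to C3H5O3-; total volume = 0.04000 + 0.06202 = 0.1020 L, so [C3H5O3-] = 0.009588/0.1020 = 0.09398 M.
Kb = Kw/Ka = 1.0e-14 / 1.4 x 10^-4 = 7.14e-11.
[OH^-] = sqrt(Kb x [C3H5O3-]) = sqrt(7.14e-11 x 0.09398) = 2.59e-6 M.
pOH = 5.59, so pH = 14.00 - 5.59 = 8.41.

8.41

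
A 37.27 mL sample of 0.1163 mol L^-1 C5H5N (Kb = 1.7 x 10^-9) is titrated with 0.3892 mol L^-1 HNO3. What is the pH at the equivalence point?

3.14

n(C5H5N) = 0.1163 x 0.03727 = 0.004335 mol; V(HNO3) at equivalence = 0.004335/0.3892 = 0.01114 L.
At equivalence the base is fully converted to C5H5NH+; total volume = 0.04841 L, so [C5H5NH+] = 0.004335/0.04841 = 0.08954 M.
Ka(C5H5NH+) = Kw/Kb = 1.0e-14 / 1.7 x 10^-9 = 5.88e-6.
[H^+] = sqrt(Ka x [C5H5NH+]) = sqrt(5.88e-6 x 0.08954) = 0.000726 M.
pH = -log(0.000726) = 3.14.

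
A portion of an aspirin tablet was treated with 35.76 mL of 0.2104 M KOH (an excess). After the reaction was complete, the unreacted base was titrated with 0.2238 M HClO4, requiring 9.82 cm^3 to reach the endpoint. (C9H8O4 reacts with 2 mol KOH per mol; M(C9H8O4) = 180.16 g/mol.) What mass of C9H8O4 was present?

Total n(KOH) added = 0.2104 x 0.03576 = 0.007524 mol.
n(HClO4) used = 0.2238 x 0.009820 = 0.002198 mol, which equals the excess n(KOH).
So n(KOH) consumed by the sample = 0.007524 - 0.002198 = 0.005326 mol.
n(C9H8O4) = 0.005326 / 2 = 0.002663 mol.
mass = 0.002663 mol x 180.16 g/mol = 0.480 g.

0.480 g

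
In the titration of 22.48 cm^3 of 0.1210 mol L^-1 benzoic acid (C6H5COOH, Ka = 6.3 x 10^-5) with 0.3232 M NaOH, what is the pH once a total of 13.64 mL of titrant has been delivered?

12.67

n(acid) = 0.1210 x 0.02248 = 0.002720 mol; n(NaOH) added = 0.3232 x 0.01364 = 0.004408 mol.
Base is in excess by 0.004408 - 0.002720 = 0.001688 mol in a total volume of 0.03612 L.
[OH^-] = 0.001688/0.03612 = 0.04674 M, so pOH = 1.33 and pH = 14.00 - 1.33 = 12.67.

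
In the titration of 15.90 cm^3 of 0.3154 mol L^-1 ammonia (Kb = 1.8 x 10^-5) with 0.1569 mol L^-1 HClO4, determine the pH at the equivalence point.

5.12

n(NH3) = 0.3154 x 0.01590 = 0.005015 mol; V(HClO4) at equivalence = 0.005015/0.1569 = 0.03196 L.
At equivalence the base is fully converted to NH4+; total volume = 0.04786 L, so [NH4+] = 0.005015/0.04786 = 0.1048 M.
Ka(NH4+) = Kw/Kb = 1.0e-14 / 1.8 x 10^-5 = 5.56e-10.
[H^+] = sqrt(Ka x [NH4+]) = sqrt(5.56e-10 x 0.1048) = 7.63e-6 M.
pH = -log(7.63e-6) = 5.12.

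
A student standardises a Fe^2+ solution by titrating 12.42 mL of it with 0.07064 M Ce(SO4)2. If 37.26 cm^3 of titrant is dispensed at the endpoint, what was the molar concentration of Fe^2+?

0.212 M

n(Ce(SO4)2) = 0.07064 x 0.03726 = 0.002632 mol.
From the balanced equation, 1 mol Ce(SO4)2 reacts with 1 mol Fe^2+, so n(Fe^2+) = 0.002632 x 1/1 = 0.002632 mol.
[Fe^2+] = 0.002632 / 0.01242 L = 0.212 M.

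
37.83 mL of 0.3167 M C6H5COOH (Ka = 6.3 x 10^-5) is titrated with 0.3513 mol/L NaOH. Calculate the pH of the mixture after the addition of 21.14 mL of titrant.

Initial n(C6H5COOH) = 0.3167 x 0.03783 = 0.01198 mol.
n(NaOH) added = 0.3513 x 0.02114 = 0.007426 mol, converting that many moles of C6H5COOH to C6H5COO-.
Remaining n(C6H5COOH) = 0.004554 mol; n(C6H5COO-) = 0.007426 mol.
By Henderson-Hasselbalch, pH = pKa + log([A^-]/[HA]) = 4.20 + log(0.007426/0.004554) = 4.20 + (+0.21) = 4.41.

4.41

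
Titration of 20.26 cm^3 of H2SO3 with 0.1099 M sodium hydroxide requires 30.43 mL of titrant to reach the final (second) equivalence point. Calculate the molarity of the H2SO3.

0.0825 M

n(NaOH) = 0.1099 x 0.03043 = 0.003344 mol.
At the final (second) equivalence point, 2 mol OH^- react per mol H2SO3, so n(H2SO3) = 0.003344 / 2 = 0.001672 mol.
[H2SO3] = 0.001672 / 0.02026 L = 0.0825 M.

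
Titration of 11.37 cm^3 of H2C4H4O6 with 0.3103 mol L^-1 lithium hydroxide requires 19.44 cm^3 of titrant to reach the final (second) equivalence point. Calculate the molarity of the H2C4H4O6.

0.265 M

n(LiOH) = 0.3103 x 0.01944 = 0.006032 mol.
At the final (second) equivalence point, 2 mol OH^- react per mol H2C4H4O6, so n(H2C4H4O6) = 0.006032 / 2 = 0.003016 mol.
[H2C4H4O6] = 0.003016 / 0.01137 L = 0.265 M.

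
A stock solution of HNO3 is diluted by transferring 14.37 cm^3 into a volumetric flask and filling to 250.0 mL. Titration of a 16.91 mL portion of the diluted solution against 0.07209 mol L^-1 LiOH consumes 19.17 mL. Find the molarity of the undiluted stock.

n(LiOH) = 0.07209 x 0.01917 = 0.001382 mol.
n(HNO3) in the aliquot = 0.001382 mol.
[diluted HNO3] = 0.001382 / 0.01691 = 0.08172 M.
Dilution factor = 250.0/14.37 = 17.40, so [stock] = 0.08172 x 17.40 = 1.42 M.

1.42 M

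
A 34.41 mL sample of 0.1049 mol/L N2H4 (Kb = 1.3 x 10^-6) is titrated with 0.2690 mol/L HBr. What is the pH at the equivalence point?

n(N2H4) = 0.1049 x 0.03441 = 0.003610 mol; V(HBr) at equivalence = 0.003610/0.2690 = 0.01342 L.
At equivalence the base is fully converted to N2H5+; total volume = 0.04783 L, so [N2H5+] = 0.003610/0.04783 = 0.07547 M.
Ka(N2H5+) = Kw/Kb = 1.0e-14 / 1.3 x 10^-6 = 7.69e-9.
[H^+] = sqrt(Ka x [N2H5+]) = sqrt(7.69e-9 x 0.07547) = 2.41e-5 M.
pH = -log(2.41e-5) = 4.62.

4.62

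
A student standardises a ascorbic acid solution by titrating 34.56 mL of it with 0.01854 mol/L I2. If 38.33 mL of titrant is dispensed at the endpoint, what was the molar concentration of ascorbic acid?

0.0206 M

n(I2) = 0.01854 x 0.03833 = 0.0007106 mol.
From the balanced equation, 1 mol I2 reacts with 1 mol ascorbic acid, so n(ascorbic acid) = 0.0007106 x 1/1 = 0.0007106 mol.
[ascorbic acid] = 0.0007106 / 0.03456 L = 0.0206 M.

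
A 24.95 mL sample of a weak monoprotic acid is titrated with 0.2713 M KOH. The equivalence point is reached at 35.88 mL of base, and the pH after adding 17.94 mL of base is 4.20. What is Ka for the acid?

6.3 x 10^-5

17.94 mL is half of the equivalence volume, so this is the half-equivalence point where [HA] = [A^-].
At half-equivalence pH = pKa, so pKa = 4.20.
Ka = 10^(-4.20) = 6.3 x 10^-5.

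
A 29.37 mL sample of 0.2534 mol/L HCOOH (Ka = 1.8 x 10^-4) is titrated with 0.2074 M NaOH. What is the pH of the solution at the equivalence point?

n(HCOOH) = 0.2534 x 0.02937 = 0.007442 mol; V(NaOH) at equivalence = 0.007442/0.2074 = 0.03588 L.
At equivalence all the acid is converted to HCOO-; total volume = 0.02937 + 0.03588 = 0.06525 L, so [HCOO-] = 0.007442/0.06525 = 0.1141 M.
Kb = Kw/Ka = 1.0e-14 / 1.8 x 10^-4 = 5.56e-11.
[OH^-] = sqrt(Kb x [HCOO-]) = sqrt(5.56e-11 x 0.1141) = 2.52e-6 M.
pOH = 5.60, so pH = 14.00 - 5.60 = 8.40.

8.40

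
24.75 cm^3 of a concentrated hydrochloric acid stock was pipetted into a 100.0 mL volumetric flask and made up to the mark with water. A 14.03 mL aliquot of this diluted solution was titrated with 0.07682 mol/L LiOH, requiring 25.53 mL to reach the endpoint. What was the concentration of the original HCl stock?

0.565 M

n(LiOH) = 0.07682 x 0.02553 = 0.001961 mol.
n(HCl) in the aliquot = 0.001961 mol.
[diluted HCl] = 0.001961 / 0.01403 = 0.1398 M.
Dilution factor = 100.0/24.75 = 4.040, so [stock] = 0.1398 x 4.040 = 0.565 M.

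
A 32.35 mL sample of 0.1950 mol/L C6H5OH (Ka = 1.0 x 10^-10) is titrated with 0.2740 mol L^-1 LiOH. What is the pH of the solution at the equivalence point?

11.53

n(C6H5OH) = 0.1950 x 0.03235 = 0.006308 mol; V(LiOH) at equivalence = 0.006308/0.2740 = 0.02302 L.
At equivalence all the acid is converted to C6H5O-; total volume = 0.03235 + 0.02302 = 0.05537 L, so [C6H5O-] = 0.006308/0.05537 = 0.1139 M.
Kb = Kw/Ka = 1.0e-14 / 1.0 x 10^-10 = 0.000100.
[OH^-] = sqrt(Kb x [C6H5O-]) = sqrt(0.000100 x 0.1139) = 0.00338 M.
pOH = 2.47, so pH = 14.00 - 2.47 = 11.53.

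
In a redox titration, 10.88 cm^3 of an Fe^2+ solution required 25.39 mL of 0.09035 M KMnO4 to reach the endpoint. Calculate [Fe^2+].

1.05 M

n(KMnO4) = 0.09035 x 0.02539 = 0.002294 mol.
From the balanced equation, 1 mol KMnO4 reacts with 5 mol Fe^2+, so n(Fe^2+) = 0.002294 x 5/1 = 0.01147 mol.
[Fe^2+] = 0.01147 / 0.01088 L = 1.05 M.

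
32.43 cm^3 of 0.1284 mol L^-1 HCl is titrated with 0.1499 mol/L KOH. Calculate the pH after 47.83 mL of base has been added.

n(acid) = 0.1284 x 0.03243 = 0.004164 mol; n(KOH) added = 0.1499 x 0.04783 = 0.007170 mol.
Base is in excess by 0.007170 - 0.004164 = 0.003006 mol in a total volume of 0.08026 L.
[OH^-] = 0.003006/0.08026 = 0.03745 M, so pOH = 1.43 and pH = 14.00 - 1.43 = 12.57.

12.57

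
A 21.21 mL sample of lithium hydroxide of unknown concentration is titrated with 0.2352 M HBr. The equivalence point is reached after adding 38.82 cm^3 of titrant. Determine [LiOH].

0.430 M

n(HBr) delivered = 0.2352 x 0.03882 = 0.009130 mol.
For a 1:1 reaction, n(LiOH) = 0.009130 mol.
[LiOH] = 0.009130 mol / 0.02121 L = 0.430 M.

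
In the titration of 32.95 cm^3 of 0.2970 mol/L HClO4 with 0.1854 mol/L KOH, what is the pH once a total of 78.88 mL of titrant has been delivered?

12.64

n(acid) = 0.2970 x 0.03295 = 0.009786 mol; n(KOH) added = 0.1854 x 0.07888 = 0.01462 mol.
Base is in excess by 0.01462 - 0.009786 = 0.004838 mol in a total volume of 0.1118 L.
[OH^-] = 0.004838/0.1118 = 0.04326 M, so pOH = 1.36 and pH = 14.00 - 1.36 = 12.64.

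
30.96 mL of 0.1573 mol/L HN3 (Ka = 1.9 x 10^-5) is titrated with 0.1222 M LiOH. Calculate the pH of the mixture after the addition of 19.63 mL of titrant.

Initial n(HN3) = 0.1573 x 0.03096 = 0.004870 mol.
n(LiOH) added = 0.1222 x 0.01963 = 0.002399 mol, converting that many moles of HN3 to N3-.
Remaining n(HN3) = 0.002471 mol; n(N3-) = 0.002399 mol.
By Henderson-Hasselbalch, pH = pKa + log([A^-]/[HA]) = 4.72 + log(0.002399/0.002471) = 4.72 + (-0.01) = 4.71.

4.71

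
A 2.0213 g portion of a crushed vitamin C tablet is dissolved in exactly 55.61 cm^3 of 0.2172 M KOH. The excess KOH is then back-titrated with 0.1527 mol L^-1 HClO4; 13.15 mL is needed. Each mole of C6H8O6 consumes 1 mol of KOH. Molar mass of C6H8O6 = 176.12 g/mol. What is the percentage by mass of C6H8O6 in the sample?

87.7%

Total n(KOH) added = 0.2172 x 0.05561 = 0.01208 mol.
n(HClO4) used = 0.1527 x 0.01315 = 0.002008 mol, which equals the excess n(KOH).
So n(KOH) consumed by the sample = 0.01208 - 0.002008 = 0.01007 mol.
n(C6H8O6) = 0.01007 / 1 = 0.01007 mol.
mass C6H8O6 = 0.01007 x 176.12 = 1.774 g, so %C6H8O6 = 1.774/2.0213 x 100 = 87.7%.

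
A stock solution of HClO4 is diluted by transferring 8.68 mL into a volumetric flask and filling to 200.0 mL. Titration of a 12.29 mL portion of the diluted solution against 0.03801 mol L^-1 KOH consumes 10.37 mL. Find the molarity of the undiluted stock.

0.739 M

n(KOH) = 0.03801 x 0.01037 = 0.0003942 mol.
n(HClO4) in the aliquot = 0.0003942 mol.
[diluted HClO4] = 0.0003942 / 0.01229 = 0.03207 M.
Dilution factor = 200.0/8.680 = 23.04, so [stock] = 0.03207 x 23.04 = 0.739 M.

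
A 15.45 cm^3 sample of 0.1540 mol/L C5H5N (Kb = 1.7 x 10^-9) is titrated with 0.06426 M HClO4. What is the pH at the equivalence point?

n(C5H5N) = 0.1540 x 0.01545 = 0.002379 mol; V(HClO4) at equivalence = 0.002379/0.06426 = 0.03703 L.
At equivalence the base is fully converted to C5H5NH+; total volume = 0.05248 L, so [C5H5NH+] = 0.002379/0.05248 = 0.04534 M.
Ka(C5H5NH+) = Kw/Kb = 1.0e-14 / 1.7 x 10^-9 = 5.88e-6.
[H^+] = sqrt(Ka x [C5H5NH+]) = sqrt(5.88e-6 x 0.04534) = 0.000516 M.
pH = -log(0.000516) = 3.29.

3.29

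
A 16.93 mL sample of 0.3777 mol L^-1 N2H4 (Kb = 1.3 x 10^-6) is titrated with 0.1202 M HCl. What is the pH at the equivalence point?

n(N2H4) = 0.3777 x 0.01693 = 0.006394 mol; V(HCl) at equivalence = 0.006394/0.1202 = 0.05320 L.
At equivalence the base is fully converted to N2H5+; total volume = 0.07013 L, so [N2H5+] = 0.006394/0.07013 = 0.09118 M.
Ka(N2H5+) = Kw/Kb = 1.0e-14 / 1.3 x 10^-6 = 7.69e-9.
[H^+] = sqrt(Ka x [N2H5+]) = sqrt(7.69e-9 x 0.09118) = 2.65e-5 M.
pH = -log(2.65e-5) = 4.58.

4.58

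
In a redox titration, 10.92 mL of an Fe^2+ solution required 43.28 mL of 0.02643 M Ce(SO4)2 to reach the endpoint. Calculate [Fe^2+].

0.105 M

n(Ce(SO4)2) = 0.02643 x 0.04328 = 0.001144 mol.
From the balanced equation, 1 mol Ce(SO4)2 reacts with 1 mol Fe^2+, so n(Fe^2+) = 0.001144 x 1/1 = 0.001144 mol.
[Fe^2+] = 0.001144 / 0.01092 L = 0.105 M.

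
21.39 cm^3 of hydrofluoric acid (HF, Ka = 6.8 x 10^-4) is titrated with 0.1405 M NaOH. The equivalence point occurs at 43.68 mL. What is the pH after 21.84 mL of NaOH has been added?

3.17

21.84 mL is exactly half the equivalence volume (43.68/2), i.e. the half-equivalence point.
There, n(HA) = n(A^-), so pH = pKa = -log(6.8 x 10^-4) = 3.17.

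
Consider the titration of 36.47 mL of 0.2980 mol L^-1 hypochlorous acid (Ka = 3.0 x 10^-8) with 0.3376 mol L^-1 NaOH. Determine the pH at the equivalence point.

10.36

n(HClO) = 0.2980 x 0.03647 = 0.01087 mol; V(NaOH) at equivalence = 0.01087/0.3376 = 0.03219 L.
At equivalence all the acid is converted to ClO-; total volume = 0.03647 + 0.03219 = 0.06866 L, so [ClO-] = 0.01087/0.06866 = 0.1583 M.
Kb = Kw/Ka = 1.0e-14 / 3.0 x 10^-8 = 3.33e-7.
[OH^-] = sqrt(Kb x [ClO-]) = sqrt(3.33e-7 x 0.1583) = 0.000230 M.
pOH = 3.64, so pH = 14.00 - 3.64 = 10.36.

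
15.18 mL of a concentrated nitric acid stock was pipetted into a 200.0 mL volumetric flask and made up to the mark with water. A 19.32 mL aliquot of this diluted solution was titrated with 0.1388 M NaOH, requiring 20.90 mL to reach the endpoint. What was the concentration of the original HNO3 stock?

n(NaOH) = 0.1388 x 0.02090 = 0.002901 mol.
n(HNO3) in the aliquot = 0.002901 mol.
[diluted HNO3] = 0.002901 / 0.01932 = 0.1502 M.
Dilution factor = 200.0/15.18 = 13.18, so [stock] = 0.1502 x 13.18 = 1.98 M.

1.98 M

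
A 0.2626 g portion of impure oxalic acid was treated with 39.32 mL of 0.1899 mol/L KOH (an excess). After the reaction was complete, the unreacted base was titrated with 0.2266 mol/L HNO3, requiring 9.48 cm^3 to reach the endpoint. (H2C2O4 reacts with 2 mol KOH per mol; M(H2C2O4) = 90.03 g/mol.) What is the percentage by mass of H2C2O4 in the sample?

Total n(KOH) added = 0.1899 x 0.03932 = 0.007467 mol.
n(HNO3) used = 0.2266 x 0.009480 = 0.002148 mol, which equals the excess n(KOH).
So n(KOH) consumed by the sample = 0.007467 - 0.002148 = 0.005319 mol.
n(H2C2O4) = 0.005319 / 2 = 0.002659 mol.
mass H2C2O4 = 0.002659 x 90.03 = 0.2394 g, so %H2C2O4 = 0.2394/0.2626 x 100 = 91.2%.

91.2%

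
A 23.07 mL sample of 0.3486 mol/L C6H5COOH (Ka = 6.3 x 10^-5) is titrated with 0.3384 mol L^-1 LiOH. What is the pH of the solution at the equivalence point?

8.72

n(C6H5COOH) = 0.3486 x 0.02307 = 0.008042 mol; V(LiOH) at equivalence = 0.008042/0.3384 = 0.02377 L.
At equivalence all the acid is converted to C6H5COO-; total volume = 0.02307 + 0.02377 = 0.04684 L, so [C6H5COO-] = 0.008042/0.04684 = 0.1717 M.
Kb = Kw/Ka = 1.0e-14 / 6.3 x 10^-5 = 1.59e-10.
[OH^-] = sqrt(Kb x [C6H5COO-]) = sqrt(1.59e-10 x 0.1717) = 5.22e-6 M.
pOH = 5.28, so pH = 14.00 - 5.28 = 8.72.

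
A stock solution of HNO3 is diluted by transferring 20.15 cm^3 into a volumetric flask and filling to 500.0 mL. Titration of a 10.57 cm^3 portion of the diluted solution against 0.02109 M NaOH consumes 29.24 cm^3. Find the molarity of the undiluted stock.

n(NaOH) = 0.02109 x 0.02924 = 0.0006167 mol.
n(HNO3) in the aliquot = 0.0006167 mol.
[diluted HNO3] = 0.0006167 / 0.01057 = 0.05834 M.
Dilution factor = 500.0/20.15 = 24.81, so [stock] = 0.05834 x 24.81 = 1.45 M.

1.45 M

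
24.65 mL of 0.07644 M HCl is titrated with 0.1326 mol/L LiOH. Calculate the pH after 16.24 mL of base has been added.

n(acid) = 0.07644 x 0.02465 = 0.001884 mol; n(LiOH) added = 0.1326 x 0.01624 = 0.002153 mol.
Base is in excess by 0.002153 - 0.001884 = 0.0002692 mol in a total volume of 0.04089 L.
[OH^-] = 0.0002692/0.04089 = 0.006583 M, so pOH = 2.18 and pH = 14.00 - 2.18 = 11.82.

11.82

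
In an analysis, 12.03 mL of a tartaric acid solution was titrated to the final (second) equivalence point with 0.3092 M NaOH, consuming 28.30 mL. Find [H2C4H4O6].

n(NaOH) = 0.3092 x 0.02830 = 0.008750 mol.
At the final (second) equivalence point, 2 mol OH^- react per mol H2C4H4O6, so n(H2C4H4O6) = 0.008750 / 2 = 0.004375 mol.
[H2C4H4O6] = 0.004375 / 0.01203 L = 0.364 M.

0.364 M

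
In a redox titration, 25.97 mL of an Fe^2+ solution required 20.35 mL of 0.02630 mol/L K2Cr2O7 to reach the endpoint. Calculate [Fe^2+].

n(K2Cr2O7) = 0.02630 x 0.02035 = 0.0005352 mol.
From the balanced equation, 1 mol K2Cr2O7 reacts with 6 mol Fe^2+, so n(Fe^2+) = 0.0005352 x 6/1 = 0.003211 mol.
[Fe^2+] = 0.003211 / 0.02597 L = 0.124 M.

0.124 M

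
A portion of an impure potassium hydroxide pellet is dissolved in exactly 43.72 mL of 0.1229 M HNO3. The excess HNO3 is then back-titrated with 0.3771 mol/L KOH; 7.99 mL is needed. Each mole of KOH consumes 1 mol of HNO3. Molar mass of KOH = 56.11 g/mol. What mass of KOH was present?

0.132 g

Total n(HNO3) added = 0.1229 x 0.04372 = 0.005373 mol.
n(KOH) used = 0.3771 x 0.007990 = 0.003013 mol, which equals the excess n(HNO3).
So n(HNO3) consumed by the sample = 0.005373 - 0.003013 = 0.002360 mol.
n(KOH) = 0.002360 / 1 = 0.002360 mol.
mass = 0.002360 mol x 56.11 g/mol = 0.132 g.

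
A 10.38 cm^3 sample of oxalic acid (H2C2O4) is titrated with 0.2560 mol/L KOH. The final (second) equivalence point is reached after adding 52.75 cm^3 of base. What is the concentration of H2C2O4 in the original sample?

0.650 M

n(KOH) = 0.2560 x 0.05275 = 0.01350 mol.
At the final (second) equivalence point, 2 mol OH^- react per mol H2C2O4, so n(H2C2O4) = 0.01350 / 2 = 0.006752 mol.
[H2C2O4] = 0.006752 / 0.01038 L = 0.650 M.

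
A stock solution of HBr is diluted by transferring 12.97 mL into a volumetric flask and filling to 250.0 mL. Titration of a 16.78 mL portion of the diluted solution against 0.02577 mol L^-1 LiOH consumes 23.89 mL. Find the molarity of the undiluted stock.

0.707 M

n(LiOH) = 0.02577 x 0.02389 = 0.0006156 mol.
n(HBr) in the aliquot = 0.0006156 mol.
[diluted HBr] = 0.0006156 / 0.01678 = 0.03669 M.
Dilution factor = 250.0/12.97 = 19.28, so [stock] = 0.03669 x 19.28 = 0.707 M.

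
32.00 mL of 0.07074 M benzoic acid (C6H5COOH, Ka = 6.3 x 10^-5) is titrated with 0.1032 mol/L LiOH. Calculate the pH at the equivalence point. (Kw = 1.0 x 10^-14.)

n(C6H5COOH) = 0.07074 x 0.03200 = 0.002264 mol; V(LiOH) at equivalence = 0.002264/0.1032 = 0.02193 L.
At equivalence all the acid is converted to C6H5COO-; total volume = 0.03200 + 0.02193 = 0.05393 L, so [C6H5COO-] = 0.002264/0.05393 = 0.04197 M.
Kb = Kw/Ka = 1.0e-14 / 6.3 x 10^-5 = 1.59e-10.
[OH^-] = sqrt(Kb x [C6H5COO-]) = sqrt(1.59e-10 x 0.04197) = 2.58e-6 M.
pOH = 5.59, so pH = 14.00 - 5.59 = 8.41.

8.41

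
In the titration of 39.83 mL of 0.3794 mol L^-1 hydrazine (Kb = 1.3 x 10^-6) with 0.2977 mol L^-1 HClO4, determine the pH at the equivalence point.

4.45

n(N2H4) = 0.3794 x 0.03983 = 0.01511 mol; V(HClO4) at equivalence = 0.01511/0.2977 = 0.05076 L.
At equivalence the base is fully converted to N2H5+; total volume = 0.09059 L, so [N2H5+] = 0.01511/0.09059 = 0.1668 M.
Ka(N2H5+) = Kw/Kb = 1.0e-14 / 1.3 x 10^-6 = 7.69e-9.
[H^+] = sqrt(Ka x [N2H5+]) = sqrt(7.69e-9 x 0.1668) = 3.58e-5 M.
pH = -log(3.58e-5) = 4.45.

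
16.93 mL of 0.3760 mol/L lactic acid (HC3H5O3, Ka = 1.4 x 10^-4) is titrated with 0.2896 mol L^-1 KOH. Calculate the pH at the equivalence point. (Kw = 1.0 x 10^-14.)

8.53

n(HC3H5O3) = 0.3760 x 0.01693 = 0.006366 mol; V(KOH) at equivalence = 0.006366/0.2896 = 0.02198 L.
At equivalence all the acid is converted to C3H5O3-; total volume = 0.01693 + 0.02198 = 0.03891 L, so [C3H5O3-] = 0.006366/0.03891 = 0.1636 M.
Kb = Kw/Ka = 1.0e-14 / 1.4 x 10^-4 = 7.14e-11.
[OH^-] = sqrt(Kb x [C3H5O3-]) = sqrt(7.14e-11 x 0.1636) = 3.42e-6 M.
pOH = 5.47, so pH = 14.00 - 5.47 = 8.53.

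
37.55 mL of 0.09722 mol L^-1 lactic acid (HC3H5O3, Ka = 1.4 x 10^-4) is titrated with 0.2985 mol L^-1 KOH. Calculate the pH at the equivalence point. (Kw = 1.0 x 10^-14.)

n(HC3H5O3) = 0.09722 x 0.03755 = 0.003651 mol; V(KOH) at equivalence = 0.003651/0.2985 = 0.01223 L.
At equivalence all the acid is converted to C3H5O3-; total volume = 0.03755 + 0.01223 = 0.04978 L, so [C3H5O3-] = 0.003651/0.04978 = 0.07334 M.
Kb = Kw/Ka = 1.0e-14 / 1.4 x 10^-4 = 7.14e-11.
[OH^-] = sqrt(Kb x [C3H5O3-]) = sqrt(7.14e-11 x 0.07334) = 2.29e-6 M.
pOH = 5.64, so pH = 14.00 - 5.64 = 8.36.

8.36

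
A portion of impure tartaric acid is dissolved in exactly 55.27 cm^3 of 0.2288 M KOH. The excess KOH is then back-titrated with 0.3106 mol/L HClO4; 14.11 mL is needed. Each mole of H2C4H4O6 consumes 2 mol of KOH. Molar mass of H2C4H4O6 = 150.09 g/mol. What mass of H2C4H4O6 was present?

0.620 g

Total n(KOH) added = 0.2288 x 0.05527 = 0.01265 mol.
n(HClO4) used = 0.3106 x 0.01411 = 0.004383 mol, which equals the excess n(KOH).
So n(KOH) consumed by the sample = 0.01265 - 0.004383 = 0.008263 mol.
n(H2C4H4O6) = 0.008263 / 2 = 0.004132 mol.
mass = 0.004132 mol x 150.09 g/mol = 0.620 g.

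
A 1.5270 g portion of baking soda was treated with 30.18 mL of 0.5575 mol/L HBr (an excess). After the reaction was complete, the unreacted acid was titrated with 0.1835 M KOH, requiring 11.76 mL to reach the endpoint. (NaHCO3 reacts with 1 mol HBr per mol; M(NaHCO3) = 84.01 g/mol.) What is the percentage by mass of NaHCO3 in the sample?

80.7%

Total n(HBr) added = 0.5575 x 0.03018 = 0.01683 mol.
n(KOH) used = 0.1835 x 0.01176 = 0.002158 mol, which equals the excess n(HBr).
So n(HBr) consumed by the sample = 0.01683 - 0.002158 = 0.01467 mol.
n(NaHCO3) = 0.01467 / 1 = 0.01467 mol.
mass NaHCO3 = 0.01467 x 84.01 = 1.232 g, so %NaHCO3 = 1.232/1.5270 x 100 = 80.7%.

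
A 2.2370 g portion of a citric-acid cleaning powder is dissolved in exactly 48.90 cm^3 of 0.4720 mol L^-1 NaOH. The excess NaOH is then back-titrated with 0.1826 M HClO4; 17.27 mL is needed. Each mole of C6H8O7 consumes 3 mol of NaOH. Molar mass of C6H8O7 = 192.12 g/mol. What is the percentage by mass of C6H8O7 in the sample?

57.0%

Total n(NaOH) added = 0.4720 x 0.04890 = 0.02308 mol.
n(HClO4) used = 0.1826 x 0.01727 = 0.003154 mol, which equals the excess n(NaOH).
So n(NaOH) consumed by the sample = 0.02308 - 0.003154 = 0.01993 mol.
n(C6H8O7) = 0.01993 / 3 = 0.006642 mol.
mass C6H8O7 = 0.006642 x 192.12 = 1.276 g, so %C6H8O7 = 1.276/2.2370 x 100 = 57.0%.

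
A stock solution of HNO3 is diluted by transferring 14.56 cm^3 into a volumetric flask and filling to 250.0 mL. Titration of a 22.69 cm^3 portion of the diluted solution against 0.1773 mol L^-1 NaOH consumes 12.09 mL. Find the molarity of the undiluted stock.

n(NaOH) = 0.1773 x 0.01209 = 0.002144 mol.
n(HNO3) in the aliquot = 0.002144 mol.
[diluted HNO3] = 0.002144 / 0.02269 = 0.09447 M.
Dilution factor = 250.0/14.56 = 17.17, so [stock] = 0.09447 x 17.17 = 1.62 M.

1.62 M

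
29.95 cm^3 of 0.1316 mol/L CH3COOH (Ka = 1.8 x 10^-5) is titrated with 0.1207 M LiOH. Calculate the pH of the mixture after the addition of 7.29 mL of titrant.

4.20

Initial n(CH3COOH) = 0.1316 x 0.02995 = 0.003941 mol.
n(LiOH) added = 0.1207 x 0.007290 = 0.0008799 mol, converting that many moles of CH3COOH to CH3COO-.
Remaining n(CH3COOH) = 0.003062 mol; n(CH3COO-) = 0.0008799 mol.
By Henderson-Hasselbalch, pH = pKa + log([A^-]/[HA]) = 4.74 + log(0.0008799/0.003062) = 4.74 + (-0.54) = 4.20.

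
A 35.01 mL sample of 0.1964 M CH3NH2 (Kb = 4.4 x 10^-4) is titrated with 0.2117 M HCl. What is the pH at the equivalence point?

n(CH3NH2) = 0.1964 x 0.03501 = 0.006876 mol; V(HCl) at equivalence = 0.006876/0.2117 = 0.03248 L.
At equivalence the base is fully converted to CH3NH3+; total volume = 0.06749 L, so [CH3NH3+] = 0.006876/0.06749 = 0.1019 M.
Ka(CH3NH3+) = Kw/Kb = 1.0e-14 / 4.4 x 10^-4 = 2.27e-11.
[H^+] = sqrt(Ka x [CH3NH3+]) = sqrt(2.27e-11 x 0.1019) = 1.52e-6 M.
pH = -log(1.52e-6) = 5.82.

5.82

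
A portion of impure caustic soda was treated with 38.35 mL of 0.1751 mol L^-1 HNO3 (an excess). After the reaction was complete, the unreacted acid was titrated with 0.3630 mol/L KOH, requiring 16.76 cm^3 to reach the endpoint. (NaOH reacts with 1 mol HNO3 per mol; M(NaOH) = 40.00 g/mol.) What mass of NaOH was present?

0.0252 g

Total n(HNO3) added = 0.1751 x 0.03835 = 0.006715 mol.
n(KOH) used = 0.3630 x 0.01676 = 0.006084 mol, which equals the excess n(HNO3).
So n(HNO3) consumed by the sample = 0.006715 - 0.006084 = 0.0006312 mol.
n(NaOH) = 0.0006312 / 1 = 0.0006312 mol.
mass = 0.0006312 mol x 40.00 g/mol = 0.0252 g.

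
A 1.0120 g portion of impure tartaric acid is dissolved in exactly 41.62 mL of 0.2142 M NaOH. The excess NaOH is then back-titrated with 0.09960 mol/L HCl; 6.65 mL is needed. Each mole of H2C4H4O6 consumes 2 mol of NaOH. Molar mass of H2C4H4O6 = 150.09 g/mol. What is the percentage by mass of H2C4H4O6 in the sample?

Total n(NaOH) added = 0.2142 x 0.04162 = 0.008915 mol.
n(HCl) used = 0.09960 x 0.006650 = 0.0006623 mol, which equals the excess n(NaOH).
So n(NaOH) consumed by the sample = 0.008915 - 0.0006623 = 0.008253 mol.
n(H2C4H4O6) = 0.008253 / 2 = 0.004126 mol.
mass H2C4H4O6 = 0.004126 x 150.09 = 0.6193 g, so %H2C4H4O6 = 0.6193/1.0120 x 100 = 61.2%.

61.2%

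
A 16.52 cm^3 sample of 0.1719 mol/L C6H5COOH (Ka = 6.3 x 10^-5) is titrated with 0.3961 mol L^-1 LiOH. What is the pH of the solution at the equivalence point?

n(C6H5COOH) = 0.1719 x 0.01652 = 0.002840 mol; V(LiOH) at equivalence = 0.002840/0.3961 = 0.007169 L.
At equivalence all the acid is converted to C6H5COO-; total volume = 0.01652 + 0.007169 = 0.02369 L, so [C6H5COO-] = 0.002840/0.02369 = 0.1199 M.
Kb = Kw/Ka = 1.0e-14 / 6.3 x 10^-5 = 1.59e-10.
[OH^-] = sqrt(Kb x [C6H5COO-]) = sqrt(1.59e-10 x 0.1199) = 4.36e-6 M.
pOH = 5.36, so pH = 14.00 - 5.36 = 8.64.

8.64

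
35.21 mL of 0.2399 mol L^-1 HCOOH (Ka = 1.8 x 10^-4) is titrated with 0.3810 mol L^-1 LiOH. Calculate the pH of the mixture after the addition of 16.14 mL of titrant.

4.17

Initial n(HCOOH) = 0.2399 x 0.03521 = 0.008447 mol.
n(LiOH) added = 0.3810 x 0.01614 = 0.006149 mol, converting that many moles of HCOOH to HCOO-.
Remaining n(HCOOH) = 0.002298 mol; n(HCOO-) = 0.006149 mol.
By Henderson-Hasselbalch, pH = pKa + log([A^-]/[HA]) = 3.74 + log(0.006149/0.002298) = 3.74 + (+0.43) = 4.17.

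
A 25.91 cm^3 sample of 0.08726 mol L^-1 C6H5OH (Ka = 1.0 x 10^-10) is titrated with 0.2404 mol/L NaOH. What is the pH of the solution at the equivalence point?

n(C6H5OH) = 0.08726 x 0.02591 = 0.002261 mol; V(NaOH) at equivalence = 0.002261/0.2404 = 0.009405 L.
At equivalence all the acid is converted to C6H5O-; total volume = 0.02591 + 0.009405 = 0.03531 L, so [C6H5O-] = 0.002261/0.03531 = 0.06402 M.
Kb = Kw/Ka = 1.0e-14 / 1.0 x 10^-10 = 0.000100.
[OH^-] = sqrt(Kb x [C6H5O-]) = sqrt(0.000100 x 0.06402) = 0.00253 M.
pOH = 2.60, so pH = 14.00 - 2.60 = 11.40.

11.40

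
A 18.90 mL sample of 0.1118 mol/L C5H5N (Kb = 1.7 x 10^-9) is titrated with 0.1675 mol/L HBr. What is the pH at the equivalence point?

3.20

n(C5H5N) = 0.1118 x 0.01890 = 0.002113 mol; V(HBr) at equivalence = 0.002113/0.1675 = 0.01262 L.
At equivalence the base is fully converted to C5H5NH+; total volume = 0.03152 L, so [C5H5NH+] = 0.002113/0.03152 = 0.06705 M.
Ka(C5H5NH+) = Kw/Kb = 1.0e-14 / 1.7 x 10^-9 = 5.88e-6.
[H^+] = sqrt(Ka x [C5H5NH+]) = sqrt(5.88e-6 x 0.06705) = 0.000628 M.
pH = -log(0.000628) = 3.20.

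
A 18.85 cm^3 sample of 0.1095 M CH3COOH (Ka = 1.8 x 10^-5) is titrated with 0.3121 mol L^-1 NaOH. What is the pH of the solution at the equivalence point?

8.83

n(CH3COOH) = 0.1095 x 0.01885 = 0.002064 mol; V(NaOH) at equivalence = 0.002064/0.3121 = 0.006614 L.
At equivalence all the acid is converted to CH3COO-; total volume = 0.01885 + 0.006614 = 0.02546 L, so [CH3COO-] = 0.002064/0.02546 = 0.08106 M.
Kb = Kw/Ka = 1.0e-14 / 1.8 x 10^-5 = 5.56e-10.
[OH^-] = sqrt(Kb x [CH3COO-]) = sqrt(5.56e-10 x 0.08106) = 6.71e-6 M.
pOH = 5.17, so pH = 14.00 - 5.17 = 8.83.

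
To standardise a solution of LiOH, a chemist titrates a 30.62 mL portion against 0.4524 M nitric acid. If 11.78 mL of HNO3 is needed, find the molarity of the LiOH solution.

n(HNO3) delivered = 0.4524 x 0.01178 = 0.005329 mol.
For a 1:1 reaction, n(LiOH) = 0.005329 mol.
[LiOH] = 0.005329 mol / 0.03062 L = 0.174 M.

0.174 M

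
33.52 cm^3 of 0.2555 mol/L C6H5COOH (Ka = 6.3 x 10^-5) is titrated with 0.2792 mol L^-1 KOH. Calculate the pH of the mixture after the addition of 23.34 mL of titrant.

4.70

Initial n(C6H5COOH) = 0.2555 x 0.03352 = 0.008564 mol.
n(KOH) added = 0.2792 x 0.02334 = 0.006517 mol, converting that many moles of C6H5COOH to C6H5COO-.
Remaining n(C6H5COOH) = 0.002048 mol; n(C6H5COO-) = 0.006517 mol.
By Henderson-Hasselbalch, pH = pKa + log([A^-]/[HA]) = 4.20 + log(0.006517/0.002048) = 4.20 + (+0.50) = 4.70.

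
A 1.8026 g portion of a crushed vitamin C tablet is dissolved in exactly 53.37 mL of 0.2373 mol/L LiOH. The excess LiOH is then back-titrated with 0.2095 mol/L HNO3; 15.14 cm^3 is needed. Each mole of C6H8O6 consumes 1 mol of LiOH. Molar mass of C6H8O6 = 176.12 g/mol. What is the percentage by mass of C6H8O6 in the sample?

92.7%

Total n(LiOH) added = 0.2373 x 0.05337 = 0.01266 mol.
n(HNO3) used = 0.2095 x 0.01514 = 0.003172 mol, which equals the excess n(LiOH).
So n(LiOH) consumed by the sample = 0.01266 - 0.003172 = 0.009493 mol.
n(C6H8O6) = 0.009493 / 1 = 0.009493 mol.
mass C6H8O6 = 0.009493 x 176.12 = 1.672 g, so %C6H8O6 = 1.672/1.8026 x 100 = 92.7%.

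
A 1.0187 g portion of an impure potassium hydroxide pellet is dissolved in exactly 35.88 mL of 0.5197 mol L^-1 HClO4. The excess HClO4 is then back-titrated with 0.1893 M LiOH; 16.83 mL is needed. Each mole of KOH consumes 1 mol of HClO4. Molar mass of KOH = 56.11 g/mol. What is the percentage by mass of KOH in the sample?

85.2%

Total n(HClO4) added = 0.5197 x 0.03588 = 0.01865 mol.
n(LiOH) used = 0.1893 x 0.01683 = 0.003186 mol, which equals the excess n(HClO4).
So n(HClO4) consumed by the sample = 0.01865 - 0.003186 = 0.01546 mol.
n(KOH) = 0.01546 / 1 = 0.01546 mol.
mass KOH = 0.01546 x 56.11 = 0.8675 g, so %KOH = 0.8675/1.0187 x 100 = 85.2%.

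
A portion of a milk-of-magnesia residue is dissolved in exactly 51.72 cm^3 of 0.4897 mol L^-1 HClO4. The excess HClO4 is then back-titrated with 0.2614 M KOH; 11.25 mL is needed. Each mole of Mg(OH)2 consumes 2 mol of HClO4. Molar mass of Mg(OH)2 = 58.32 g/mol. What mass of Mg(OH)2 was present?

Total n(HClO4) added = 0.4897 x 0.05172 = 0.02533 mol.
n(KOH) used = 0.2614 x 0.01125 = 0.002941 mol, which equals the excess n(HClO4).
So n(HClO4) consumed by the sample = 0.02533 - 0.002941 = 0.02239 mol.
n(Mg(OH)2) = 0.02239 / 2 = 0.01119 mol.
mass = 0.01119 mol x 58.32 g/mol = 0.653 g.

0.653 g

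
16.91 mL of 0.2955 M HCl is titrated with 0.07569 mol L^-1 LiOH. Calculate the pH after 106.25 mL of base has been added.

n(acid) = 0.2955 x 0.01691 = 0.004997 mol; n(LiOH) added = 0.07569 x 0.1062 = 0.008042 mol.
Base is in excess by 0.008042 - 0.004997 = 0.003045 mol in a total volume of 0.1232 L.
[OH^-] = 0.003045/0.1232 = 0.02473 M, so pOH = 1.61 and pH = 14.00 - 1.61 = 12.39.

12.39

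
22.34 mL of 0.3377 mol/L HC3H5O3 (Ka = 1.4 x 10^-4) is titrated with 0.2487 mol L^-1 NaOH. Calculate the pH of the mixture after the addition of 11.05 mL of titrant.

3.61

Initial n(HC3H5O3) = 0.3377 x 0.02234 = 0.007544 mol.
n(NaOH) added = 0.2487 x 0.01105 = 0.002748 mol, converting that many moles of HC3H5O3 to C3H5O3-.
Remaining n(HC3H5O3) = 0.004796 mol; n(C3H5O3-) = 0.002748 mol.
By Henderson-Hasselbalch, pH = pKa + log([A^-]/[HA]) = 3.85 + log(0.002748/0.004796) = 3.85 + (-0.24) = 3.61.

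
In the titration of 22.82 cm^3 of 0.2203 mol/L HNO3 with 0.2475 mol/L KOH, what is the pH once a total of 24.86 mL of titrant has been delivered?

n(acid) = 0.2203 x 0.02282 = 0.005027 mol; n(KOH) added = 0.2475 x 0.02486 = 0.006153 mol.
Base is in excess by 0.006153 - 0.005027 = 0.001126 mol in a total volume of 0.04768 L.
[OH^-] = 0.001126/0.04768 = 0.02361 M, so pOH = 1.63 and pH = 14.00 - 1.63 = 12.37.

12.37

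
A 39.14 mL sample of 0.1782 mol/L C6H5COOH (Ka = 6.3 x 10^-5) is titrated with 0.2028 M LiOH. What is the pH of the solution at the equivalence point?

n(C6H5COOH) = 0.1782 x 0.03914 = 0.006975 mol; V(LiOH) at equivalence = 0.006975/0.2028 = 0.03439 L.
At equivalence all the acid is converted to C6H5COO-; total volume = 0.03914 + 0.03439 = 0.07353 L, so [C6H5COO-] = 0.006975/0.07353 = 0.09485 M.
Kb = Kw/Ka = 1.0e-14 / 6.3 x 10^-5 = 1.59e-10.
[OH^-] = sqrt(Kb x [C6H5COO-]) = sqrt(1.59e-10 x 0.09485) = 3.88e-6 M.
pOH = 5.41, so pH = 14.00 - 5.41 = 8.59.

8.59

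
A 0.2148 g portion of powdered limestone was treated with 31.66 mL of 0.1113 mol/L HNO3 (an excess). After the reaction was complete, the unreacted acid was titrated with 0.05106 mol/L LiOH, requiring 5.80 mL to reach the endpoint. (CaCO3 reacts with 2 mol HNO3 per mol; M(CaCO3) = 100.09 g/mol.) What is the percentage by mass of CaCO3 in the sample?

75.2%

Total n(HNO3) added = 0.1113 x 0.03166 = 0.003524 mol.
n(LiOH) used = 0.05106 x 0.005800 = 0.0002961 mol, which equals the excess n(HNO3).
So n(HNO3) consumed by the sample = 0.003524 - 0.0002961 = 0.003228 mol.
n(CaCO3) = 0.003228 / 2 = 0.001614 mol.
mass CaCO3 = 0.001614 x 100.09 = 0.1615 g, so %CaCO3 = 0.1615/0.2148 x 100 = 75.2%.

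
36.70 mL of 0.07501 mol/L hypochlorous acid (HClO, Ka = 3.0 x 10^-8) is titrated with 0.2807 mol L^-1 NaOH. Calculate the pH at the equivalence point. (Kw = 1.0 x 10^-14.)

10.15

n(HClO) = 0.07501 x 0.03670 = 0.002753 mol; V(NaOH) at equivalence = 0.002753/0.2807 = 0.009807 L.
At equivalence all the acid is converted to ClO-; total volume = 0.03670 + 0.009807 = 0.04651 L, so [ClO-] = 0.002753/0.04651 = 0.05919 M.
Kb = Kw/Ka = 1.0e-14 / 3.0 x 10^-8 = 3.33e-7.
[OH^-] = sqrt(Kb x [ClO-]) = sqrt(3.33e-7 x 0.05919) = 0.000140 M.
pOH = 3.85, so pH = 14.00 - 3.85 = 10.15.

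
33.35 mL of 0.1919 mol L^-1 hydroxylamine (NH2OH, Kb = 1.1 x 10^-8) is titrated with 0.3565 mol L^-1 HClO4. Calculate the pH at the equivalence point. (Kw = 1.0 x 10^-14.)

n(NH2OH) = 0.1919 x 0.03335 = 0.006400 mol; V(HClO4) at equivalence = 0.006400/0.3565 = 0.01795 L.
At equivalence the base is fully converted to NH3OH+; total volume = 0.05130 L, so [NH3OH+] = 0.006400/0.05130 = 0.1247 M.
Ka(NH3OH+) = Kw/Kb = 1.0e-14 / 1.1 x 10^-8 = 9.09e-7.
[H^+] = sqrt(Ka x [NH3OH+]) = sqrt(9.09e-7 x 0.1247) = 0.000337 M.
pH = -log(0.000337) = 3.47.

3.47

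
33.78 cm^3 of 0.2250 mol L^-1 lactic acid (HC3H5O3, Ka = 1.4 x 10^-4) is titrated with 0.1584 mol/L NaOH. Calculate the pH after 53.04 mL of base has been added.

n(acid) = 0.2250 x 0.03378 = 0.007601 mol; n(NaOH) added = 0.1584 x 0.05304 = 0.008402 mol.
Base is in excess by 0.008402 - 0.007601 = 0.0008010 mol in a total volume of 0.08682 L.
[OH^-] = 0.0008010/0.08682 = 0.009226 M, so pOH = 2.03 and pH = 14.00 - 2.03 = 11.97.

11.97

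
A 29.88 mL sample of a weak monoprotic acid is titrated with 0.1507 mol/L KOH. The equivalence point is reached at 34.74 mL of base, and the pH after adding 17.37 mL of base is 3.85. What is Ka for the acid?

1.4 x 10^-4

17.37 mL is half of the equivalence volume, so this is the half-equivalence point where [HA] = [A^-].
At half-equivalence pH = pKa, so pKa = 3.85.
Ka = 10^(-3.85) = 1.4 x 10^-4.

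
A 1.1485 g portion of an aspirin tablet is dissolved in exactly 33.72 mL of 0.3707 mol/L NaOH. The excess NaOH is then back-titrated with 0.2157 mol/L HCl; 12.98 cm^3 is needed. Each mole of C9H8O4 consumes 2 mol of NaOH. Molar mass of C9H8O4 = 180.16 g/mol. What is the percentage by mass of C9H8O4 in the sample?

76.1%

Total n(NaOH) added = 0.3707 x 0.03372 = 0.01250 mol.
n(HCl) used = 0.2157 x 0.01298 = 0.002800 mol, which equals the excess n(NaOH).
So n(NaOH) consumed by the sample = 0.01250 - 0.002800 = 0.009700 mol.
n(C9H8O4) = 0.009700 / 2 = 0.004850 mol.
mass C9H8O4 = 0.004850 x 180.16 = 0.8738 g, so %C9H8O4 = 0.8738/1.1485 x 100 = 76.1%.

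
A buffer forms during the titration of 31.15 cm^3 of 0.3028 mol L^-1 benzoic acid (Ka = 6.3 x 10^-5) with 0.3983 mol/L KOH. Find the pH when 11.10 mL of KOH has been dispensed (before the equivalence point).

4.15

Initial n(C6H5COOH) = 0.3028 x 0.03115 = 0.009432 mol.
n(KOH) added = 0.3983 x 0.01110 = 0.004421 mol, converting that many moles of C6H5COOH to C6H5COO-.
Remaining n(C6H5COOH) = 0.005011 mol; n(C6H5COO-) = 0.004421 mol.
By Henderson-Hasselbalch, pH = pKa + log([A^-]/[HA]) = 4.20 + log(0.004421/0.005011) = 4.20 + (-0.05) = 4.15.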